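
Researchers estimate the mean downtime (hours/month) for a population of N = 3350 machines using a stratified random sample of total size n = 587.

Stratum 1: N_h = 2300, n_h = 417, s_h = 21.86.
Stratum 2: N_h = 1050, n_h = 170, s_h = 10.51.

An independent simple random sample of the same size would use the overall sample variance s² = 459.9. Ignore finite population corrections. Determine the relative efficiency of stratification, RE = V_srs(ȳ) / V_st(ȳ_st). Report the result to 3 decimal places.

RE ≈ 1.297

V̂(ȳ_st) = Σ W_h² s_h²/n_h, with W_h = N_h/N and N = 3350:
  stratum 1: (2300/3350)²·21.86²/417 = 0.54017
  stratum 2: (1050/3350)²·10.51²/170 = 0.063833
V_st = 0.604003
V_srs = s²/n = 459.9/587 = 0.783475
Relative efficiency = V_srs / V_st = 0.783475/0.604003 = 1.2971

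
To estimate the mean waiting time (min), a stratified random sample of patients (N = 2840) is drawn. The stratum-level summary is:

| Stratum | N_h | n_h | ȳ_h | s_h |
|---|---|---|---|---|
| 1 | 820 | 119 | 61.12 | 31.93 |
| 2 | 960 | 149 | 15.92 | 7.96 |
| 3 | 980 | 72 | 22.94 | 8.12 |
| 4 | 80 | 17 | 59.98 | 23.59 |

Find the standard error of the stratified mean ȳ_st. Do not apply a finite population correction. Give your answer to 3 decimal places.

V̂(ȳ_st) = Σ W_h² s_h²/n_h, with W_h = N_h/N and N = 2840:
  stratum 1: (820/2840)²·31.93²/119 = 0.714236
  stratum 2: (960/2840)²·7.96²/149 = 0.0485899
  stratum 3: (980/2840)²·8.12²/72 = 0.109042
  stratum 4: (80/2840)²·23.59²/17 = 0.0259747
V̂(ȳ_st) = 0.897843
SE(ȳ_st) = √0.897843 = 0.947546

SE(ȳ_st) ≈ 0.948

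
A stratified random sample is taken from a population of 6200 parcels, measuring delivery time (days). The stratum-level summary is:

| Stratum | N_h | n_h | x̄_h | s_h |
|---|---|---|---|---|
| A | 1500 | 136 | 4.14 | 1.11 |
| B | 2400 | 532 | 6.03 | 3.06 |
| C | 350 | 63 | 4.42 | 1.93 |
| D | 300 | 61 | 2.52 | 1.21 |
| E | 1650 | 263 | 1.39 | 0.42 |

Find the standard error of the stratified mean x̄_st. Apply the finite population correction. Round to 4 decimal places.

V̂(x̄_st) = Σ W_h² (1 − n_h/N_h) s_h²/n_h, with W_h = N_h/N and N = 6200:
  stratum A: (1500/6200)²·(1 − 136/1500)·1.11²/136 = 0.000482202
  stratum B: (2400/6200)²·(1 − 532/2400)·3.06²/532 = 0.00205275
  stratum C: (350/6200)²·(1 − 63/350)·1.93²/63 = 0.000154504
  stratum D: (300/6200)²·(1 − 61/300)·1.21²/61 = 4.47689e-05
  stratum E: (1650/6200)²·(1 − 263/1650)·0.42²/263 = 3.99319e-05
V̂(x̄_st) = 0.00277416
SE(x̄_st) = √0.00277416 = 0.0526703

SE(x̄_st) ≈ 0.0527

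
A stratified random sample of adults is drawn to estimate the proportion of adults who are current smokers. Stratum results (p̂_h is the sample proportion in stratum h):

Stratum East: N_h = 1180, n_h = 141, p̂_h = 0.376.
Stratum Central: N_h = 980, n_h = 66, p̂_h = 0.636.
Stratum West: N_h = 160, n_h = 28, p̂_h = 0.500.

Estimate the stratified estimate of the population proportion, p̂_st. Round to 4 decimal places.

N = 2320; stratum weights W_h = N_h/N.
p̂_st = Σ W_h p̂_h = (1180·0.376 + 980·0.636 + 160·0.500)/2320 = 0.49438

p̂_st ≈ 0.4944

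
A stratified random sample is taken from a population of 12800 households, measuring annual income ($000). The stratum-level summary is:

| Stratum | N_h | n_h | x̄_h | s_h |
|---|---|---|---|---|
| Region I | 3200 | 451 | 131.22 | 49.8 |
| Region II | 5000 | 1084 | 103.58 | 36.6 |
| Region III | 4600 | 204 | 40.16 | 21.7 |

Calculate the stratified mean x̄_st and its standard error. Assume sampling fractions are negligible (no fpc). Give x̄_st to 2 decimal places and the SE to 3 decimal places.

x̄_st = Σ W_h x̄_h = (3200·131.22 + 5000·103.58 + 4600·40.16)/12800 = 87.69844
V̂(x̄_st) = Σ W_h² s_h²/n_h, with W_h = N_h/N and N = 12800:
  stratum Region I: (3200/12800)²·49.8²/451 = 0.343686
  stratum Region II: (5000/12800)²·36.6²/1084 = 0.188561
  stratum Region III: (4600/12800)²·21.7²/204 = 0.298116
V̂(x̄_st) = 0.830364
SE(x̄_st) = √0.830364 = 0.911243

x̄_st ≈ 87.70, SE ≈ 0.911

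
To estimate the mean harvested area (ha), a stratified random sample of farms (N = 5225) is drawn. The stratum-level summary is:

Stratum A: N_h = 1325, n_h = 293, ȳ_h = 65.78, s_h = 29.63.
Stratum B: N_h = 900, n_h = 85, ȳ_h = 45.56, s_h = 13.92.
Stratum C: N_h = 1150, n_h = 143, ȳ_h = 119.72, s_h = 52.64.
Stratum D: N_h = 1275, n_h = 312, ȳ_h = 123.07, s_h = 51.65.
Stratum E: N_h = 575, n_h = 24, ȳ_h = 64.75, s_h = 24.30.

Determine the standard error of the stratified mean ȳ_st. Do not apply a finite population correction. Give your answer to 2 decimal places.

V̂(ȳ_st) = Σ W_h² s_h²/n_h, with W_h = N_h/N and N = 5225:
  stratum A: (1325/5225)²·29.63²/293 = 0.192688
  stratum B: (900/5225)²·13.92²/85 = 0.0676351
  stratum C: (1150/5225)²·52.64²/143 = 0.938683
  stratum D: (1275/5225)²·51.65²/312 = 0.509136
  stratum E: (575/5225)²·24.30²/24 = 0.297964
V̂(ȳ_st) = 2.00611
SE(ȳ_st) = √2.00611 = 1.41637

SE(ȳ_st) ≈ 1.42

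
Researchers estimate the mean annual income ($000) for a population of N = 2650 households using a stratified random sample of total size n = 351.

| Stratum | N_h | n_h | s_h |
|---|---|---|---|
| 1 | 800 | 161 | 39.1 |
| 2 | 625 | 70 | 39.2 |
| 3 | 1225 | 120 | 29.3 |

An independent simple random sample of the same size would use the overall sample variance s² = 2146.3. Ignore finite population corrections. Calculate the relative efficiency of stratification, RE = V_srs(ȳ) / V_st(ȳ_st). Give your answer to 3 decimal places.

V̂(ȳ_st) = Σ W_h² s_h²/n_h, with W_h = N_h/N and N = 2650:
  stratum 1: (800/2650)²·39.1²/161 = 0.865398
  stratum 2: (625/2650)²·39.2²/70 = 1.22108
  stratum 3: (1225/2650)²·29.3²/120 = 1.52874
V_st = 3.61522
V_srs = s²/n = 2146.3/351 = 6.11481
Relative efficiency = V_srs / V_st = 6.11481/3.61522 = 1.6914

RE ≈ 1.691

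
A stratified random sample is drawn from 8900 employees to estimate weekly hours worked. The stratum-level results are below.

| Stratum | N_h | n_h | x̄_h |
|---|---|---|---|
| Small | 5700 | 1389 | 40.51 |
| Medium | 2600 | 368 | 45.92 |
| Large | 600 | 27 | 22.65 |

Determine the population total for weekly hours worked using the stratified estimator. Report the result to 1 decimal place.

τ̂_st = Σ N_h x̄_h = 5700·40.51 + 2600·45.92 + 600·22.65 = 363889.0

τ̂_st ≈ 363889.0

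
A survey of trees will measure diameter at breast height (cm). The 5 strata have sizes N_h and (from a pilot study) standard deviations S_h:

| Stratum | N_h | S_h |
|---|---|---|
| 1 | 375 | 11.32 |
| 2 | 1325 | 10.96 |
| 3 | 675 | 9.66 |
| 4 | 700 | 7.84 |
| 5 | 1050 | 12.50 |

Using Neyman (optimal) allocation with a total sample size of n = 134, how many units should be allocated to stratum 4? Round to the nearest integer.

17

Neyman allocation: n_h = n · N_h S_h / Σ N_i S_i, with n = 134.
  stratum 1: N_h·S_h = 375·11.32 = 4245.00
  stratum 2: N_h·S_h = 1325·10.96 = 14522.00
  stratum 3: N_h·S_h = 675·9.66 = 6520.50
  stratum 4: N_h·S_h = 700·7.84 = 5488.00
  stratum 5: N_h·S_h = 1050·12.50 = 13125.00
Σ N_h S_h = 43900.50
n for stratum 4 = 134·5488.00/43900.50 = 16.751 → 17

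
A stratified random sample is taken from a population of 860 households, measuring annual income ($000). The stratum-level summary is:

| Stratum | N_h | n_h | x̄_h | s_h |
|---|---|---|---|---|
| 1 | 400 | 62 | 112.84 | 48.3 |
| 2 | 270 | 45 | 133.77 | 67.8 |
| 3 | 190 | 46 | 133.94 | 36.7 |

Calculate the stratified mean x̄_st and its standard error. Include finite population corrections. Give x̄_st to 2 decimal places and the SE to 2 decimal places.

x̄_st = Σ W_h x̄_h = (400·112.84 + 270·133.77 + 190·133.94)/860 = 124.07267
V̂(x̄_st) = Σ W_h² (1 − n_h/N_h) s_h²/n_h, with W_h = N_h/N and N = 860:
  stratum 1: (400/860)²·(1 − 62/400)·48.3²/62 = 6.87832
  stratum 2: (270/860)²·(1 − 45/270)·67.8²/45 = 8.39066
  stratum 3: (190/860)²·(1 − 46/190)·36.7²/46 = 1.08316
V̂(x̄_st) = 16.3521
SE(x̄_st) = √16.3521 = 4.04378

x̄_st ≈ 124.07, SE ≈ 4.04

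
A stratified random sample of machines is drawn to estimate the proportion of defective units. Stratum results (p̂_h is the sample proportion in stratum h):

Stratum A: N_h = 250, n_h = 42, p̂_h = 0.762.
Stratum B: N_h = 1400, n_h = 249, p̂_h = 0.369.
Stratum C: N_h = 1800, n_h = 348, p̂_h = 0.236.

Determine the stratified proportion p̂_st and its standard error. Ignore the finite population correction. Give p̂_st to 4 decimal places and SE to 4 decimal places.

p̂_st ≈ 0.3281, SE ≈ 0.0179

N = 3450; stratum weights W_h = N_h/N.
p̂_st = Σ W_h p̂_h = (250·0.762 + 1400·0.369 + 1800·0.236)/3450 = 0.32809
V̂(p̂_st) = Σ W_h² p̂_h(1−p̂_h)/(n_h−1):
  stratum A: (250/3450)²·0.762·0.238/41 = 2.32268e-05
  stratum B: (1400/3450)²·0.369·0.631/248 = 0.000154604
  stratum C: (1800/3450)²·0.236·0.764/347 = 0.000141443
V̂(p̂_st) = 0.000319275; SE = √V̂ = 0.0178683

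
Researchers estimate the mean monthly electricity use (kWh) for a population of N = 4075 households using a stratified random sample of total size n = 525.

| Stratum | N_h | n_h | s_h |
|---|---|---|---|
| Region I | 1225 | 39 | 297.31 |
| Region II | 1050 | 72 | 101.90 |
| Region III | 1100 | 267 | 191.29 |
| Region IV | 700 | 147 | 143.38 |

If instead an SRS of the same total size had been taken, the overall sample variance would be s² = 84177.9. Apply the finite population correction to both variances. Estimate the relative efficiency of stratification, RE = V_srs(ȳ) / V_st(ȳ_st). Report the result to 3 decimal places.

RE ≈ 0.641

V̂(ȳ_st) = Σ W_h² (1 − n_h/N_h) s_h²/n_h, with W_h = N_h/N and N = 4075:
  stratum Region I: (1225/4075)²·(1 − 39/1225)·297.31²/39 = 198.299
  stratum Region II: (1050/4075)²·(1 − 72/1050)·101.90²/72 = 8.91844
  stratum Region III: (1100/4075)²·(1 − 267/1100)·191.29²/267 = 7.56233
  stratum Region IV: (700/4075)²·(1 − 147/700)·143.38²/147 = 3.26008
V_st = 218.04
V_srs = (1 − 525/4075)·84177.9/525 = 139.682
Relative efficiency = V_srs / V_st = 139.682/218.04 = 0.6406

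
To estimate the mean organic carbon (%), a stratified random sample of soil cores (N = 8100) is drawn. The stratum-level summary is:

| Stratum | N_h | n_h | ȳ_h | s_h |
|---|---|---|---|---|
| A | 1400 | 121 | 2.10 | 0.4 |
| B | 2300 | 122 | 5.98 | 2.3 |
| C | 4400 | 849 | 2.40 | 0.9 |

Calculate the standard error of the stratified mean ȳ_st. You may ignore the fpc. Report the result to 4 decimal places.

V̂(ȳ_st) = Σ W_h² s_h²/n_h, with W_h = N_h/N and N = 8100:
  stratum A: (1400/8100)²·0.4²/121 = 3.95021e-05
  stratum B: (2300/8100)²·2.3²/122 = 0.00349608
  stratum C: (4400/8100)²·0.9²/849 = 0.000281522
V̂(ȳ_st) = 0.00381711
SE(ȳ_st) = √0.00381711 = 0.0617827

SE(ȳ_st) ≈ 0.0618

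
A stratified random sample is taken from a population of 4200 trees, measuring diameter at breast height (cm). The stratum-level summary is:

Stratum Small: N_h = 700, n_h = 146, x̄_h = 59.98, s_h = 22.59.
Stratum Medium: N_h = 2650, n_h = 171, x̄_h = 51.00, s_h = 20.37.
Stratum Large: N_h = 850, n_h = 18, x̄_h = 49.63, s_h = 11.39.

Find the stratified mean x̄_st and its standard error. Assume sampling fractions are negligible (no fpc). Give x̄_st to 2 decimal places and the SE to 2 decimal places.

x̄_st ≈ 52.22, SE ≈ 1.17

x̄_st = Σ W_h x̄_h = (700·59.98 + 2650·51.00 + 850·49.63)/4200 = 52.21940
V̂(x̄_st) = Σ W_h² s_h²/n_h, with W_h = N_h/N and N = 4200:
  stratum Small: (700/4200)²·22.59²/146 = 0.0970906
  stratum Medium: (2650/4200)²·20.37²/171 = 0.966004
  stratum Large: (850/4200)²·11.39²/18 = 0.295199
V̂(x̄_st) = 1.35829
SE(x̄_st) = √1.35829 = 1.16546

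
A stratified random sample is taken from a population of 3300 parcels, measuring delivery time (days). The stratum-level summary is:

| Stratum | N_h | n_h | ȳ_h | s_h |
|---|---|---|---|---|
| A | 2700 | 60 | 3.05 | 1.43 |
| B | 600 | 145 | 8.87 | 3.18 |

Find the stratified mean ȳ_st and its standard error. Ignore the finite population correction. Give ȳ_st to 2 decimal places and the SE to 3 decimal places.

ȳ_st = Σ W_h ȳ_h = (2700·3.05 + 600·8.87)/3300 = 4.10818
V̂(ȳ_st) = Σ W_h² s_h²/n_h, with W_h = N_h/N and N = 3300:
  stratum A: (2700/3300)²·1.43²/60 = 0.022815
  stratum B: (600/3300)²·3.18²/145 = 0.00230548
V̂(ȳ_st) = 0.0251205
SE(ȳ_st) = √0.0251205 = 0.158494

ȳ_st ≈ 4.11, SE ≈ 0.158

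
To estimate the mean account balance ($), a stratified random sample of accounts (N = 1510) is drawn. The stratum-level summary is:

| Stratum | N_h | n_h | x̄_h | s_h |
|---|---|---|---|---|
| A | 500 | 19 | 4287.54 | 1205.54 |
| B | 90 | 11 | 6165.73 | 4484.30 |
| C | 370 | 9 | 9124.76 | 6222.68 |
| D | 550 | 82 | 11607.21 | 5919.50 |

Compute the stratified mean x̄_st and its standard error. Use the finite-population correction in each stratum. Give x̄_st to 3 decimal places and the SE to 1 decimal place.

x̄_st ≈ 8250.869, SE ≈ 560.4

x̄_st = Σ W_h x̄_h = (500·4287.54 + 90·6165.73 + 370·9124.76 + 550·11607.21)/1510 = 8250.86914
V̂(x̄_st) = Σ W_h² (1 − n_h/N_h) s_h²/n_h, with W_h = N_h/N and N = 1510:
  stratum A: (500/1510)²·(1 − 19/500)·1205.54²/19 = 8068.09
  stratum B: (90/1510)²·(1 − 11/90)·4484.30²/11 = 5700.49
  stratum C: (370/1510)²·(1 − 9/370)·6222.68²/9 = 252039
  stratum D: (550/1510)²·(1 − 82/550)·5919.50²/82 = 48240.4
V̂(x̄_st) = 314048
SE(x̄_st) = √314048 = 560.4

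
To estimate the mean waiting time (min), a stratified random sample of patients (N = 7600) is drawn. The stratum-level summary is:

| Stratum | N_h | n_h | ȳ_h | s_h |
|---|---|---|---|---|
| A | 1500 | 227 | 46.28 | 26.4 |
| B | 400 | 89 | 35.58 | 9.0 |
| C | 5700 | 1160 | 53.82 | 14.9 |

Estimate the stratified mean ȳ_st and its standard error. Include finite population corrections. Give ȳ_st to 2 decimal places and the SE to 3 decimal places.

ȳ_st = Σ W_h ȳ_h = (1500·46.28 + 400·35.58 + 5700·53.82)/7600 = 51.37184
V̂(ȳ_st) = Σ W_h² (1 − n_h/N_h) s_h²/n_h, with W_h = N_h/N and N = 7600:
  stratum A: (1500/7600)²·(1 − 227/1500)·26.4²/227 = 0.101502
  stratum B: (400/7600)²·(1 − 89/400)·9.0²/89 = 0.00196015
  stratum C: (5700/7600)²·(1 − 1160/5700)·14.9²/1160 = 0.0857468
V̂(ȳ_st) = 0.189209
SE(ȳ_st) = √0.189209 = 0.434982

ȳ_st ≈ 51.37, SE ≈ 0.435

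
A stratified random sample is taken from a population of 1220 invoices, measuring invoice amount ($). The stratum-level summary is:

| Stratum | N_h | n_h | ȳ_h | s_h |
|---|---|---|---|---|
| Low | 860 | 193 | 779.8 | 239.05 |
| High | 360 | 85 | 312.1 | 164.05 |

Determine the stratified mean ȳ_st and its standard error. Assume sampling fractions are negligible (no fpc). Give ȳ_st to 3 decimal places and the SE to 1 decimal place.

ȳ_st = Σ W_h ȳ_h = (860·779.8 + 360·312.1)/1220 = 641.79016
V̂(ȳ_st) = Σ W_h² s_h²/n_h, with W_h = N_h/N and N = 1220:
  stratum Low: (860/1220)²·239.05²/193 = 147.129
  stratum High: (360/1220)²·164.05²/85 = 27.5689
V̂(ȳ_st) = 174.698
SE(ȳ_st) = √174.698 = 13.2173

ȳ_st ≈ 641.790, SE ≈ 13.2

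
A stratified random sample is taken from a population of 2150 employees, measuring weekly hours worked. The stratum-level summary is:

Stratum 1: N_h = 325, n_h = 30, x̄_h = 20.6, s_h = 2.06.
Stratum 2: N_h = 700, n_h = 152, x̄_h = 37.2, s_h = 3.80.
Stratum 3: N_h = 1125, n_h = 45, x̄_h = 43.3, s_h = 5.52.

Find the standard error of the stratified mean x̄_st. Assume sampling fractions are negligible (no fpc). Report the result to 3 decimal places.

V̂(x̄_st) = Σ W_h² s_h²/n_h, with W_h = N_h/N and N = 2150:
  stratum 1: (325/2150)²·2.06²/30 = 0.00323224
  stratum 2: (700/2150)²·3.80²/152 = 0.0100703
  stratum 3: (1125/2150)²·5.52²/45 = 0.185393
V̂(x̄_st) = 0.198696
SE(x̄_st) = √0.198696 = 0.445753

SE(x̄_st) ≈ 0.446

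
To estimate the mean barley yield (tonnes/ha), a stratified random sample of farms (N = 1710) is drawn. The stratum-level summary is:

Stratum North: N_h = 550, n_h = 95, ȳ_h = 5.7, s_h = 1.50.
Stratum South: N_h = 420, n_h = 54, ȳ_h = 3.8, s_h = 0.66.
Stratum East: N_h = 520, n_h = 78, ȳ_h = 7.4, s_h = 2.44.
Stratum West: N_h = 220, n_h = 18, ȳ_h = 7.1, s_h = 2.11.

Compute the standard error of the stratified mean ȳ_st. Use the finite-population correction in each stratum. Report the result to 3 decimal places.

V̂(ȳ_st) = Σ W_h² (1 − n_h/N_h) s_h²/n_h, with W_h = N_h/N and N = 1710:
  stratum North: (550/1710)²·(1 − 95/550)·1.50²/95 = 0.00202694
  stratum South: (420/1710)²·(1 − 54/420)·0.66²/54 = 0.000424065
  stratum East: (520/1710)²·(1 − 78/520)·2.44²/78 = 0.00599955
  stratum West: (220/1710)²·(1 − 18/220)·2.11²/18 = 0.00375902
V̂(ȳ_st) = 0.0122096
SE(ȳ_st) = √0.0122096 = 0.110497

SE(ȳ_st) ≈ 0.110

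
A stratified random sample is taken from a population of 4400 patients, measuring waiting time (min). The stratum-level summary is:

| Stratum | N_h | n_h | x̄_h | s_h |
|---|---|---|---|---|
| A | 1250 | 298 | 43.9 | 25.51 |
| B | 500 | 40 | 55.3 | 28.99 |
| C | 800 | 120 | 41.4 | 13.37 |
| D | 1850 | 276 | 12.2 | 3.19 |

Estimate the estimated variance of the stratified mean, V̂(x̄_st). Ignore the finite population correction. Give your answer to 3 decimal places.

V̂(x̄_st) ≈ 0.503

V̂(x̄_st) = Σ W_h² s_h²/n_h, with W_h = N_h/N and N = 4400:
  stratum A: (1250/4400)²·25.51²/298 = 0.176246
  stratum B: (500/4400)²·28.99²/40 = 0.271313
  stratum C: (800/4400)²·13.37²/120 = 0.0492443
  stratum D: (1850/4400)²·3.19²/276 = 0.00651794
V̂(x̄_st) = 0.503322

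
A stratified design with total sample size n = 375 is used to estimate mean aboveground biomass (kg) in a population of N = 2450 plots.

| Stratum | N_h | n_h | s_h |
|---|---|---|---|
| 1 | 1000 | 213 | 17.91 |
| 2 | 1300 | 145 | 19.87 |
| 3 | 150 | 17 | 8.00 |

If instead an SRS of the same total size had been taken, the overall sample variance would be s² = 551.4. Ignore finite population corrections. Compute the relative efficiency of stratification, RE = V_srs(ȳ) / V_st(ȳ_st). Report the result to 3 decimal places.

RE ≈ 1.425

V̂(ȳ_st) = Σ W_h² s_h²/n_h, with W_h = N_h/N and N = 2450:
  stratum 1: (1000/2450)²·17.91²/213 = 0.250888
  stratum 2: (1300/2450)²·19.87²/145 = 0.766624
  stratum 3: (150/2450)²·8.00²/17 = 0.0141118
V_st = 1.03162
V_srs = s²/n = 551.4/375 = 1.4704
Relative efficiency = V_srs / V_st = 1.4704/1.03162 = 1.4253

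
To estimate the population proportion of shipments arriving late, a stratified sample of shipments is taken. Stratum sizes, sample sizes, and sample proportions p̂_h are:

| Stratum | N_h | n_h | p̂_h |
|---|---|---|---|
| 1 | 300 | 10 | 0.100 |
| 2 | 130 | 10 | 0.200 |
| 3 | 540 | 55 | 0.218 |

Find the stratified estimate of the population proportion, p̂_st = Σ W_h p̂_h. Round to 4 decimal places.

p̂_st ≈ 0.1791

N = 970; stratum weights W_h = N_h/N.
p̂_st = Σ W_h p̂_h = (300·0.100 + 130·0.200 + 540·0.218)/970 = 0.17909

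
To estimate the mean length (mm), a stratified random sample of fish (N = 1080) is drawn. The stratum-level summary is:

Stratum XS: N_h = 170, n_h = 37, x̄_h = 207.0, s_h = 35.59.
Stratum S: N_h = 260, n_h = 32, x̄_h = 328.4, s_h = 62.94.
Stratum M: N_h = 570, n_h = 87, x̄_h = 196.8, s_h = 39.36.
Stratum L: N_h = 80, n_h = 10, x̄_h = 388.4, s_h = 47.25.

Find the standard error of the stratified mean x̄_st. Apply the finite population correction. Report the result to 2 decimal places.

SE(x̄_st) ≈ 3.50

V̂(x̄_st) = Σ W_h² (1 − n_h/N_h) s_h²/n_h, with W_h = N_h/N and N = 1080:
  stratum XS: (170/1080)²·(1 − 37/170)·35.59²/37 = 0.663601
  stratum S: (260/1080)²·(1 − 32/260)·62.94²/32 = 6.29164
  stratum M: (570/1080)²·(1 − 87/570)·39.36²/87 = 4.20306
  stratum L: (80/1080)²·(1 − 10/80)·47.25²/10 = 1.07187
V̂(x̄_st) = 12.2302
SE(x̄_st) = √12.2302 = 3.49717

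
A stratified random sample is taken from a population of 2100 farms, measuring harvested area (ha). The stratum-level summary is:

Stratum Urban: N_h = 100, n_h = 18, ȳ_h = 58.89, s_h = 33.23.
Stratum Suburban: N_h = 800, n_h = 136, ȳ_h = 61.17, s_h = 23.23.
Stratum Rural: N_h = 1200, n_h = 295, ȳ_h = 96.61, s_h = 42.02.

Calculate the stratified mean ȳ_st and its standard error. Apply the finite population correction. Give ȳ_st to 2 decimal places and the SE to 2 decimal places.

ȳ_st = Σ W_h ȳ_h = (100·58.89 + 800·61.17 + 1200·96.61)/2100 = 81.31286
V̂(ȳ_st) = Σ W_h² (1 − n_h/N_h) s_h²/n_h, with W_h = N_h/N and N = 2100:
  stratum Urban: (100/2100)²·(1 − 18/100)·33.23²/18 = 0.114068
  stratum Suburban: (800/2100)²·(1 − 136/800)·23.23²/136 = 0.477946
  stratum Rural: (1200/2100)²·(1 − 295/1200)·42.02²/295 = 1.47395
V̂(ȳ_st) = 2.06596
SE(ȳ_st) = √2.06596 = 1.43734

ȳ_st ≈ 81.31, SE ≈ 1.44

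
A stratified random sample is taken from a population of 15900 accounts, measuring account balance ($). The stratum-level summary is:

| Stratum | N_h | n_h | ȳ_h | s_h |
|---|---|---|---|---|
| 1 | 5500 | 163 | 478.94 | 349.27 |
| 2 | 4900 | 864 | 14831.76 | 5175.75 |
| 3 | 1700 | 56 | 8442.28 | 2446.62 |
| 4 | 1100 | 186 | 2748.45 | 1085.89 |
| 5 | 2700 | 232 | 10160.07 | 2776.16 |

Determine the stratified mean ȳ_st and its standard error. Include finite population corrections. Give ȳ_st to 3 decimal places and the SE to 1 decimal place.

ȳ_st = Σ W_h ȳ_h = (5500·478.94 + 4900·14831.76 + 1700·8442.28 + 1100·2748.45 + 2700·10160.07)/15900 = 7554.53799
V̂(ȳ_st) = Σ W_h² (1 − n_h/N_h) s_h²/n_h, with W_h = N_h/N and N = 15900:
  stratum 1: (5500/15900)²·(1 − 163/5500)·349.27²/163 = 86.8962
  stratum 2: (4900/15900)²·(1 − 864/4900)·5175.75²/864 = 2425.41
  stratum 3: (1700/15900)²·(1 − 56/1700)·2446.62²/56 = 1181.68
  stratum 4: (1100/15900)²·(1 − 186/1100)·1085.89²/186 = 25.2118
  stratum 5: (2700/15900)²·(1 − 232/2700)·2776.16²/232 = 875.62
V̂(ȳ_st) = 4594.83
SE(ȳ_st) = √4594.83 = 67.7851

ȳ_st ≈ 7554.538, SE ≈ 67.8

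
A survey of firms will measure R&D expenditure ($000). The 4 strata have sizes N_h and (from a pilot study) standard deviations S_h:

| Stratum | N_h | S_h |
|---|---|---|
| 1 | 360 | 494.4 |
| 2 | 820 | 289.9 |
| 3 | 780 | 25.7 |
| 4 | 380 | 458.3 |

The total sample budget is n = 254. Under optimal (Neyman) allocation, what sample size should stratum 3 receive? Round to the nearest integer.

8

Neyman allocation: n_h = n · N_h S_h / Σ N_i S_i, with n = 254.
  stratum 1: N_h·S_h = 360·494.4 = 177984.00
  stratum 2: N_h·S_h = 820·289.9 = 237718.00
  stratum 3: N_h·S_h = 780·25.7 = 20046.00
  stratum 4: N_h·S_h = 380·458.3 = 174154.00
Σ N_h S_h = 609902.00
n for stratum 3 = 254·20046.00/609902.00 = 8.348 → 8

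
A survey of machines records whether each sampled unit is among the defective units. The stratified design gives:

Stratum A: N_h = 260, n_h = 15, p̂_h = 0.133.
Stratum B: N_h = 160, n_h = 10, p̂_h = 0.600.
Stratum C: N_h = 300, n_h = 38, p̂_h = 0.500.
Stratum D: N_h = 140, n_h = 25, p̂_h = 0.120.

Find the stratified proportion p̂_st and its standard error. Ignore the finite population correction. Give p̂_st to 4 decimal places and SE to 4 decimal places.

p̂_st ≈ 0.3458, SE ≈ 0.0511

N = 860; stratum weights W_h = N_h/N.
p̂_st = Σ W_h p̂_h = (260·0.133 + 160·0.600 + 300·0.500 + 140·0.120)/860 = 0.34579
V̂(p̂_st) = Σ W_h² p̂_h(1−p̂_h)/(n_h−1):
  stratum A: (260/860)²·0.133·0.867/14 = 0.000752822
  stratum B: (160/860)²·0.600·0.400/9 = 0.000923021
  stratum C: (300/860)²·0.500·0.500/37 = 0.000822212
  stratum D: (140/860)²·0.120·0.880/24 = 0.000116604
V̂(p̂_st) = 0.00261466; SE = √V̂ = 0.0511337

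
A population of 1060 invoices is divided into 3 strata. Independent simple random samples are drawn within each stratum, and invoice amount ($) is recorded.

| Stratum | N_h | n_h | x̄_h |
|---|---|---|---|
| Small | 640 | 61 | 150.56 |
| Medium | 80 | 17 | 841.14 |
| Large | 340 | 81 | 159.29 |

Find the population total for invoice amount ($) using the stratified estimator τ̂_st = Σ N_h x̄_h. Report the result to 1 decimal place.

τ̂_st = Σ N_h x̄_h = 640·150.56 + 80·841.14 + 340·159.29 = 217808.2

τ̂_st ≈ 217808.2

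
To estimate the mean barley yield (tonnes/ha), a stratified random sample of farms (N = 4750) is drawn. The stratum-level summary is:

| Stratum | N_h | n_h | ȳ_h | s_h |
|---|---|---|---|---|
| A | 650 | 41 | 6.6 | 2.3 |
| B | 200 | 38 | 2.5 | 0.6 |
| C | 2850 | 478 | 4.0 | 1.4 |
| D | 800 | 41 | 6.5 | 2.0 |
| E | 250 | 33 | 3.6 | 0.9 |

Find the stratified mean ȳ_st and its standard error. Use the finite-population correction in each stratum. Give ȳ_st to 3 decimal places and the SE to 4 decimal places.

ȳ_st ≈ 4.693, SE ≈ 0.0787

ȳ_st = Σ W_h ȳ_h = (650·6.6 + 200·2.5 + 2850·4.0 + 800·6.5 + 250·3.6)/4750 = 4.69263
V̂(ȳ_st) = Σ W_h² (1 − n_h/N_h) s_h²/n_h, with W_h = N_h/N and N = 4750:
  stratum A: (650/4750)²·(1 − 41/650)·2.3²/41 = 0.00226368
  stratum B: (200/4750)²·(1 − 38/200)·0.6²/38 = 1.36043e-05
  stratum C: (2850/4750)²·(1 − 478/2850)·1.4²/478 = 0.00122857
  stratum D: (800/4750)²·(1 − 41/800)·2.0²/41 = 0.00262555
  stratum E: (250/4750)²·(1 − 33/250)·0.9²/33 = 5.90179e-05
V̂(ȳ_st) = 0.00619043
SE(ȳ_st) = √0.00619043 = 0.0786793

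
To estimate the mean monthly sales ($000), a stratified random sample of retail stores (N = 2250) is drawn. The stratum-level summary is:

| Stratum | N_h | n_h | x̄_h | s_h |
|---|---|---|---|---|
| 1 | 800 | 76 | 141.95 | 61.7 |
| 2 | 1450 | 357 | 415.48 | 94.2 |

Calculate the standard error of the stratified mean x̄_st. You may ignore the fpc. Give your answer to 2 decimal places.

V̂(x̄_st) = Σ W_h² s_h²/n_h, with W_h = N_h/N and N = 2250:
  stratum 1: (800/2250)²·61.7²/76 = 6.33245
  stratum 2: (1450/2250)²·94.2²/357 = 10.323
V̂(x̄_st) = 16.6554
SE(x̄_st) = √16.6554 = 4.0811

SE(x̄_st) ≈ 4.08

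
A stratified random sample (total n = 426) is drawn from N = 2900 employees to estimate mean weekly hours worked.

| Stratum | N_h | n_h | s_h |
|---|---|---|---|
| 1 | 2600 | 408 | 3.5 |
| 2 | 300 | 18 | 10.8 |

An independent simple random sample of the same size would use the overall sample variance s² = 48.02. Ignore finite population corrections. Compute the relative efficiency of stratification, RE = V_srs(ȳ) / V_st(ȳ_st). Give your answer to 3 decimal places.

V̂(ȳ_st) = Σ W_h² s_h²/n_h, with W_h = N_h/N and N = 2900:
  stratum 1: (2600/2900)²·3.5²/408 = 0.0241339
  stratum 2: (300/2900)²·10.8²/18 = 0.069346
V_st = 0.0934799
V_srs = s²/n = 48.02/426 = 0.112723
Relative efficiency = V_srs / V_st = 0.112723/0.0934799 = 1.2059

RE ≈ 1.206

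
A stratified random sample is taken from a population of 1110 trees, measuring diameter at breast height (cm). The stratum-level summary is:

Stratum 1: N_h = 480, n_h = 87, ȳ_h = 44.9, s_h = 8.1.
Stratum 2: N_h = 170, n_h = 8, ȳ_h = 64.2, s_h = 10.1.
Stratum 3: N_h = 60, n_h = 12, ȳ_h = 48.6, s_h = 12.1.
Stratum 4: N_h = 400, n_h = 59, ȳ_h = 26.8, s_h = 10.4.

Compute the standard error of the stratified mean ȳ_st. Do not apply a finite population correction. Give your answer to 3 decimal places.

V̂(ȳ_st) = Σ W_h² s_h²/n_h, with W_h = N_h/N and N = 1110:
  stratum 1: (480/1110)²·8.1²/87 = 0.141022
  stratum 2: (170/1110)²·10.1²/8 = 0.299092
  stratum 3: (60/1110)²·12.1²/12 = 0.0356489
  stratum 4: (400/1110)²·10.4²/59 = 0.238061
V̂(ȳ_st) = 0.713824
SE(ȳ_st) = √0.713824 = 0.844881

SE(ȳ_st) ≈ 0.845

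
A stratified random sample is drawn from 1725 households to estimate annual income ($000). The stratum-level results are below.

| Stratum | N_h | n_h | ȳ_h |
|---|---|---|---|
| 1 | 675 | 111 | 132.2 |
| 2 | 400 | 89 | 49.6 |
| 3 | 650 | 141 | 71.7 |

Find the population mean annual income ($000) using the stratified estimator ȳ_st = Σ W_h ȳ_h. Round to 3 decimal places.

N = Σ N_h = 1725. Stratum weights W_h = N_h/N.
ȳ_st = (675·132.2 + 400·49.6 + 650·71.7) / 1725 = 90.24928

ȳ_st ≈ 90.249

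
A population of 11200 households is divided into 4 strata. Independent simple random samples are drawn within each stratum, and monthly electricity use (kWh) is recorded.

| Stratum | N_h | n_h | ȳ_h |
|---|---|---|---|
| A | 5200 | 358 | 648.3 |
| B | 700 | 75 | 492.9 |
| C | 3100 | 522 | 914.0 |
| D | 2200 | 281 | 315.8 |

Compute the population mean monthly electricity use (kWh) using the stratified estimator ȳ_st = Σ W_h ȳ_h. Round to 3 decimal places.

N = Σ N_h = 11200. Stratum weights W_h = N_h/N.
ȳ_st = (5200·648.3 + 700·492.9 + 3100·914.0 + 2200·315.8) / 11200 = 646.81696

ȳ_st ≈ 646.817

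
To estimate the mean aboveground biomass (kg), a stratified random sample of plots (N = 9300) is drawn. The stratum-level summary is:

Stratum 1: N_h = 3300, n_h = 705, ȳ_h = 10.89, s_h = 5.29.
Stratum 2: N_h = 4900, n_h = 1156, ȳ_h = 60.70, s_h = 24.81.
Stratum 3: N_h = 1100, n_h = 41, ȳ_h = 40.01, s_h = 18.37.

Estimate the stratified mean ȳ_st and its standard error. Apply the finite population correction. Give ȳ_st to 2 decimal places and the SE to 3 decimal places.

ȳ_st = Σ W_h ȳ_h = (3300·10.89 + 4900·60.70 + 1100·40.01)/9300 = 40.57828
V̂(ȳ_st) = Σ W_h² (1 − n_h/N_h) s_h²/n_h, with W_h = N_h/N and N = 9300:
  stratum 1: (3300/9300)²·(1 − 705/3300)·5.29²/705 = 0.00393014
  stratum 2: (4900/9300)²·(1 − 1156/4900)·24.81²/1156 = 0.112944
  stratum 3: (1100/9300)²·(1 − 41/1100)·18.37²/41 = 0.110855
V̂(ȳ_st) = 0.227729
SE(ȳ_st) = √0.227729 = 0.47721

ȳ_st ≈ 40.58, SE ≈ 0.477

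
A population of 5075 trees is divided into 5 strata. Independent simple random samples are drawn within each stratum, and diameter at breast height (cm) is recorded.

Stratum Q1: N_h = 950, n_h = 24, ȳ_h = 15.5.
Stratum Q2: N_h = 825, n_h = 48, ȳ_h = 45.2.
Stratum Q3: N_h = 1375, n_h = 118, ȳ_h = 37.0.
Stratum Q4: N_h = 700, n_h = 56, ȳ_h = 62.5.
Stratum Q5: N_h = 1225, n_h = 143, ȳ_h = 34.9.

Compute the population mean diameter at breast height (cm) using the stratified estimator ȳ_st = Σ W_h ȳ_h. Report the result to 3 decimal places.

ȳ_st ≈ 37.319

N = Σ N_h = 5075. Stratum weights W_h = N_h/N.
ȳ_st = (950·15.5 + 825·45.2 + 1375·37.0 + 700·62.5 + 1225·34.9) / 5075 = 37.31872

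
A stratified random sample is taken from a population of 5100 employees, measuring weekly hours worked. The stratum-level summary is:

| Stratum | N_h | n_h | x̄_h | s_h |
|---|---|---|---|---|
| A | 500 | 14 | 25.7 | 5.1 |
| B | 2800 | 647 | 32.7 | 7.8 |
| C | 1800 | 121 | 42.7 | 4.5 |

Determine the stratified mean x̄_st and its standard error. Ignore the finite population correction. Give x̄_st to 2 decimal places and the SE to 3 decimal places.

x̄_st ≈ 35.54, SE ≈ 0.259

x̄_st = Σ W_h x̄_h = (500·25.7 + 2800·32.7 + 1800·42.7)/5100 = 35.54314
V̂(x̄_st) = Σ W_h² s_h²/n_h, with W_h = N_h/N and N = 5100:
  stratum A: (500/5100)²·5.1²/14 = 0.0178571
  stratum B: (2800/5100)²·7.8²/647 = 0.028344
  stratum C: (1800/5100)²·4.5²/121 = 0.020847
V̂(x̄_st) = 0.0670481
SE(x̄_st) = √0.0670481 = 0.258937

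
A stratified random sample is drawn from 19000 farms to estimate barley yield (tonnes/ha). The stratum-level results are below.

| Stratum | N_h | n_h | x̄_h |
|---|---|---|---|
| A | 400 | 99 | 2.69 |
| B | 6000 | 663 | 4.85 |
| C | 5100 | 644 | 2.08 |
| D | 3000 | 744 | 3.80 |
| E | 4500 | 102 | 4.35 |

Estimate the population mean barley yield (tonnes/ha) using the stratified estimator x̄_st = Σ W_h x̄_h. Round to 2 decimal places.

x̄_st ≈ 3.78

N = Σ N_h = 19000. Stratum weights W_h = N_h/N.
x̄_st = (400·2.69 + 6000·4.85 + 5100·2.08 + 3000·3.80 + 4500·4.35) / 19000 = 3.7768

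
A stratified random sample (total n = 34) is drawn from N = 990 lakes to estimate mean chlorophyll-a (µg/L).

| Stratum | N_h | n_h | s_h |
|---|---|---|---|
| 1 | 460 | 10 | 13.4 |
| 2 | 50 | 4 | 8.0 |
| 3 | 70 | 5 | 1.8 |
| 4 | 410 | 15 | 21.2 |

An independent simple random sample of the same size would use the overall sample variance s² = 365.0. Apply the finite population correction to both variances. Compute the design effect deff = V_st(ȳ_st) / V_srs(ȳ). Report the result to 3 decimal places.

V̂(ȳ_st) = Σ W_h² (1 − n_h/N_h) s_h²/n_h, with W_h = N_h/N and N = 990:
  stratum 1: (460/990)²·(1 − 10/460)·13.4²/10 = 3.79236
  stratum 2: (50/990)²·(1 − 4/50)·8.0²/4 = 0.0375472
  stratum 3: (70/990)²·(1 − 5/70)·1.8²/5 = 0.00300826
  stratum 4: (410/990)²·(1 − 15/410)·21.2²/15 = 4.95098
V_st = 8.78389
V_srs = (1 − 34/990)·365.0/34 = 10.3666
deff = V_st / V_srs = 8.78389/10.3666 = 0.8473

deff ≈ 0.847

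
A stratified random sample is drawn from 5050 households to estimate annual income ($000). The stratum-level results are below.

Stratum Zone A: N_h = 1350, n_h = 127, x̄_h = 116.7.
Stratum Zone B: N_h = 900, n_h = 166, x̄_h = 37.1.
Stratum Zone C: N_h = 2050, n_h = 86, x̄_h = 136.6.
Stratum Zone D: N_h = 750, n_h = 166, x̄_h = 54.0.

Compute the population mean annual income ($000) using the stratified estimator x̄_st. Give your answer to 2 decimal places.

x̄_st ≈ 101.28

N = Σ N_h = 5050. Stratum weights W_h = N_h/N.
x̄_st = (1350·116.7 + 900·37.1 + 2050·136.6 + 750·54.0) / 5050 = 101.2802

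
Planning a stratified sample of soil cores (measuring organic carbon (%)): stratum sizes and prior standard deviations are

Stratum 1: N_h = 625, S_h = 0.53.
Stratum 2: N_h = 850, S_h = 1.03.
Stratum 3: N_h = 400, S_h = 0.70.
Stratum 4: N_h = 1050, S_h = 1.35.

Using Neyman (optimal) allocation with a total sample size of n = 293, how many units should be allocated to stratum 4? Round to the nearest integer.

Neyman allocation: n_h = n · N_h S_h / Σ N_i S_i, with n = 293.
  stratum 1: N_h·S_h = 625·0.53 = 331.25
  stratum 2: N_h·S_h = 850·1.03 = 875.50
  stratum 3: N_h·S_h = 400·0.70 = 280.00
  stratum 4: N_h·S_h = 1050·1.35 = 1417.50
Σ N_h S_h = 2904.25
n for stratum 4 = 293·1417.50/2904.25 = 143.007 → 143

143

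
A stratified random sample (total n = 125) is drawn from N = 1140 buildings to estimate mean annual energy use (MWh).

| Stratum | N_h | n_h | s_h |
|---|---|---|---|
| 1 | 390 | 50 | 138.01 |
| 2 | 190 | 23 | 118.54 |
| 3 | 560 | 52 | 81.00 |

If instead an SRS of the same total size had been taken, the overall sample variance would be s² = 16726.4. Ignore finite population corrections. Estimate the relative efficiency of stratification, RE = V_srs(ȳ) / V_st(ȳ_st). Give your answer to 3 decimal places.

RE ≈ 1.454

V̂(ȳ_st) = Σ W_h² s_h²/n_h, with W_h = N_h/N and N = 1140:
  stratum 1: (390/1140)²·138.01²/50 = 44.5831
  stratum 2: (190/1140)²·118.54²/23 = 16.9707
  stratum 3: (560/1140)²·81.00²/52 = 30.4462
V_st = 92
V_srs = s²/n = 16726.4/125 = 133.811
Relative efficiency = V_srs / V_st = 133.811/92 = 1.4545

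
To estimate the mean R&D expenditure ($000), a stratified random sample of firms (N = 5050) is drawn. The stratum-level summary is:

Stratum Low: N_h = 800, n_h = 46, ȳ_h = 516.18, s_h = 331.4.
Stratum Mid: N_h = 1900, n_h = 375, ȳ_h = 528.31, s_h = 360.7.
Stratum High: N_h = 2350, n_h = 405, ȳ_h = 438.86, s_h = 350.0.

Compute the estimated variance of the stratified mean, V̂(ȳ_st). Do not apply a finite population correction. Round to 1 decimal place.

V̂(ȳ_st) = Σ W_h² s_h²/n_h, with W_h = N_h/N and N = 5050:
  stratum Low: (800/5050)²·331.4²/46 = 59.9162
  stratum Mid: (1900/5050)²·360.7²/375 = 49.1118
  stratum High: (2350/5050)²·350.0²/405 = 65.4989
V̂(ȳ_st) = 174.527

V̂(ȳ_st) ≈ 174.5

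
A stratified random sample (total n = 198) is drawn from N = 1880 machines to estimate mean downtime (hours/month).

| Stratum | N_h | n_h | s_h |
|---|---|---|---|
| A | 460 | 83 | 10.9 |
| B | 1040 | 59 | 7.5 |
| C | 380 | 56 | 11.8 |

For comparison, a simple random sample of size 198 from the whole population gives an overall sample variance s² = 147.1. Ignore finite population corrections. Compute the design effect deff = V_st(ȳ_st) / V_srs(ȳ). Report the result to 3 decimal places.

deff ≈ 0.645

V̂(ȳ_st) = Σ W_h² s_h²/n_h, with W_h = N_h/N and N = 1880:
  stratum A: (460/1880)²·10.9²/83 = 0.0856988
  stratum B: (1040/1880)²·7.5²/59 = 0.291757
  stratum C: (380/1880)²·11.8²/56 = 0.101585
V_st = 0.47904
V_srs = s²/n = 147.1/198 = 0.742929
deff = V_st / V_srs = 0.47904/0.742929 = 0.6448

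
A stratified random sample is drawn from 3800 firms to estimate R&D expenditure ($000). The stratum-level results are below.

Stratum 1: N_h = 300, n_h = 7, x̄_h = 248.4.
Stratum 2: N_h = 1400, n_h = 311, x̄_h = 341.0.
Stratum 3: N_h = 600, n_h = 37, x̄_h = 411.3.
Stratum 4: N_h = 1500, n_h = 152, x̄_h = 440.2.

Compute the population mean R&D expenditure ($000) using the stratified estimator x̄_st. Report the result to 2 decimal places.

x̄_st ≈ 383.95

N = Σ N_h = 3800. Stratum weights W_h = N_h/N.
x̄_st = (300·248.4 + 1400·341.0 + 600·411.3 + 1500·440.2) / 3800 = 383.9474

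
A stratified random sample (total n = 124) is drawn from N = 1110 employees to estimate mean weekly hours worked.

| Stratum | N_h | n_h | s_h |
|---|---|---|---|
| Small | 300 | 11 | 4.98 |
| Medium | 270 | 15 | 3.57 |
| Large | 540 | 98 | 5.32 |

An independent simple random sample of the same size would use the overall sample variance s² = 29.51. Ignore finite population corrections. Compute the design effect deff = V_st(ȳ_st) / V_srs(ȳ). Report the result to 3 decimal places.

V̂(ȳ_st) = Σ W_h² s_h²/n_h, with W_h = N_h/N and N = 1110:
  stratum Small: (300/1110)²·4.98²/11 = 0.164688
  stratum Medium: (270/1110)²·3.57²/15 = 0.0502721
  stratum Large: (540/1110)²·5.32²/98 = 0.06835
V_st = 0.28331
V_srs = s²/n = 29.51/124 = 0.237984
deff = V_st / V_srs = 0.28331/0.237984 = 1.1905

deff ≈ 1.190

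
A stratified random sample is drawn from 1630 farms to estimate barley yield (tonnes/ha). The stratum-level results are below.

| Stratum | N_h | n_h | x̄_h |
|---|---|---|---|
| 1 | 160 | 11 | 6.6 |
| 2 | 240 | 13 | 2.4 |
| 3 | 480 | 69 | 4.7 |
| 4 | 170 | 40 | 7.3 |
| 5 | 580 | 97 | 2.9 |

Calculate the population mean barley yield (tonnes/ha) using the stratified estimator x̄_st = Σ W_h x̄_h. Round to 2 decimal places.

x̄_st ≈ 4.18

N = Σ N_h = 1630. Stratum weights W_h = N_h/N.
x̄_st = (160·6.6 + 240·2.4 + 480·4.7 + 170·7.3 + 580·2.9) / 1630 = 4.1785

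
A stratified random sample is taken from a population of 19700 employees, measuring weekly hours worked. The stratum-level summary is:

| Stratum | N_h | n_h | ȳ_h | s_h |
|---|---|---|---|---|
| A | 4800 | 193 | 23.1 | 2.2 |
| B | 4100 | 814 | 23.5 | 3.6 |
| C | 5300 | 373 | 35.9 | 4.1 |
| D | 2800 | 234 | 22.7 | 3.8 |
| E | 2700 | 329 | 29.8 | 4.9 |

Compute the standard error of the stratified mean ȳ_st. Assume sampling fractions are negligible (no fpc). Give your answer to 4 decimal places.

SE(ȳ_st) ≈ 0.0898

V̂(ȳ_st) = Σ W_h² s_h²/n_h, with W_h = N_h/N and N = 19700:
  stratum A: (4800/19700)²·2.2²/193 = 0.00148881
  stratum B: (4100/19700)²·3.6²/814 = 0.00068963
  stratum C: (5300/19700)²·4.1²/373 = 0.00326196
  stratum D: (2800/19700)²·3.8²/234 = 0.00124662
  stratum E: (2700/19700)²·4.9²/329 = 0.00137085
V̂(ȳ_st) = 0.00805787
SE(ȳ_st) = √0.00805787 = 0.0897656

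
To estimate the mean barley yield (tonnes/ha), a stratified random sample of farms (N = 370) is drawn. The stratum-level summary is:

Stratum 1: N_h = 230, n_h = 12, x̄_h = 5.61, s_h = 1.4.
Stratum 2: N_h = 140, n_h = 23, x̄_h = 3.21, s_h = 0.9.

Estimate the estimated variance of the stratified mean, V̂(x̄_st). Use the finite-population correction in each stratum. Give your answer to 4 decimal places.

V̂(x̄_st) ≈ 0.0640

V̂(x̄_st) = Σ W_h² (1 − n_h/N_h) s_h²/n_h, with W_h = N_h/N and N = 370:
  stratum 1: (230/370)²·(1 − 12/230)·1.4²/12 = 0.0598213
  stratum 2: (140/370)²·(1 − 23/140)·0.9²/23 = 0.00421374
V̂(x̄_st) = 0.064035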